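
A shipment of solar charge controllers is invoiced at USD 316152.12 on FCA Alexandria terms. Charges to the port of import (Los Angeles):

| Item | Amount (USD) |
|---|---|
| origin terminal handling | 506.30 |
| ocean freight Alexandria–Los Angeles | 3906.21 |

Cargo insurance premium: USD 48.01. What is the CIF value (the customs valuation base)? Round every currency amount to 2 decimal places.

CIF value: USD 320612.64

CIF = FCA price + pre-shipment costs + freight + insurance
CIF = 316152.12 + 506.30 + 3906.21 + 48.01 = 320612.64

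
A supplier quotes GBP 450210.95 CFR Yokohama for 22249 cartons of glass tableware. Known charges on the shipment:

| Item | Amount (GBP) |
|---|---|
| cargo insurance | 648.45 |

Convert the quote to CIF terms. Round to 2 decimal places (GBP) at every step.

From CFR to CIF, the seller additionally bears: insurance.
CIF price = 450210.95 + 648.45 = 450859.40

CIF price: GBP 450859.40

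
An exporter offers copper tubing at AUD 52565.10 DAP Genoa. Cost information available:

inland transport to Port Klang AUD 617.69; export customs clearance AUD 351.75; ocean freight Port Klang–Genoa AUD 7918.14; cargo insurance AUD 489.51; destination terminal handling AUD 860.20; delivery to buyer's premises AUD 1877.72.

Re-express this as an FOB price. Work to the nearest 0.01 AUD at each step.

Not relevant to the conversion: export clearance, inland to port — on the seller under both DAP and FOB; already in the DAP price and stays in the FOB price.
From DAP to FOB, the seller no longer bears: freight, insurance, destination terminal, delivery.
FOB price = 52565.10 − 7918.14 − 489.51 − 860.20 − 1877.72 = 41419.53

FOB price: AUD 41419.53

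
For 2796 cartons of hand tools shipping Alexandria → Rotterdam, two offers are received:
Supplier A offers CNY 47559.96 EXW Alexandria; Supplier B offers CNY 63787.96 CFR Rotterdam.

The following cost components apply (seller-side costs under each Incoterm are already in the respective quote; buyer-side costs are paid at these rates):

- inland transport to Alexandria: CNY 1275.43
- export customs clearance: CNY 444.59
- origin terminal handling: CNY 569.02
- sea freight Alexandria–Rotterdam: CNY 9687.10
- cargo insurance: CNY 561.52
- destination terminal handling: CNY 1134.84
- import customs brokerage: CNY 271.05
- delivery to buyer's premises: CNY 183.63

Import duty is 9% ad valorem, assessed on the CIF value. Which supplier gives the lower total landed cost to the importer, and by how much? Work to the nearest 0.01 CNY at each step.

Supplier A is cheaper by CNY 4634.52

Supplier A (EXW):
CIF value = EXW price + inland to port + export clearance + origin terminal + freight + insurance = 47559.96 + 1275.43 + 444.59 + 569.02 + 9687.10 + 561.52 = 60097.62
Import duty = 60097.62 × 9% = 5408.79
Buyer bears (A): 1275.43 + 444.59 + 569.02 + 9687.10 + 561.52 + 1134.84 + 271.05 + 183.63 = 14127.18
Landed cost (A) = invoice 47559.96 + 14127.18 + duty 5408.79 = 67095.93
Supplier B (CFR):
CIF value = CFR price + insurance = 63787.96 + 561.52 = 64349.48
Import duty = 64349.48 × 9% = 5791.45
Buyer bears (B): 561.52 + 1134.84 + 271.05 + 183.63 = 2151.04
Landed cost (B) = invoice 63787.96 + 2151.04 + duty 5791.45 = 71730.45
Difference = |67095.93 − 71730.45| = 4634.52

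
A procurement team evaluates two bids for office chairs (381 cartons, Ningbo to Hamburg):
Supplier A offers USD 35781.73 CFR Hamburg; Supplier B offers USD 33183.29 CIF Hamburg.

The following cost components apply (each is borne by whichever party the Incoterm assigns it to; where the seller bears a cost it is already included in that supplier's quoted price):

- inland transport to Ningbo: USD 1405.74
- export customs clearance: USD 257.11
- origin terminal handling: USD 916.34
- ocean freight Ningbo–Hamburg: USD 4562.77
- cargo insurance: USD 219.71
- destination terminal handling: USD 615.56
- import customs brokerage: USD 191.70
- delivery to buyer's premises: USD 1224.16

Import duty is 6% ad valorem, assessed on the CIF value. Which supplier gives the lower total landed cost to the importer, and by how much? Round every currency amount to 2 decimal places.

Supplier A (CFR):
CIF value = CFR price + insurance = 35781.73 + 219.71 = 36001.44
Import duty = 36001.44 × 6% = 2160.09
Buyer bears (A): 219.71 + 615.56 + 191.70 + 1224.16 = 2251.13
Landed cost (A) = invoice 35781.73 + 2251.13 + duty 2160.09 = 40192.95
Supplier B (CIF):
The CIF price already equals the CIF value: 33183.29
Import duty = 33183.29 × 6% = 1991.00
Buyer bears (B): 615.56 + 191.70 + 1224.16 = 2031.42
Landed cost (B) = invoice 33183.29 + 2031.42 + duty 1991.00 = 37205.71
Difference = |40192.95 − 37205.71| = 2987.24

Supplier B is cheaper by USD 2987.24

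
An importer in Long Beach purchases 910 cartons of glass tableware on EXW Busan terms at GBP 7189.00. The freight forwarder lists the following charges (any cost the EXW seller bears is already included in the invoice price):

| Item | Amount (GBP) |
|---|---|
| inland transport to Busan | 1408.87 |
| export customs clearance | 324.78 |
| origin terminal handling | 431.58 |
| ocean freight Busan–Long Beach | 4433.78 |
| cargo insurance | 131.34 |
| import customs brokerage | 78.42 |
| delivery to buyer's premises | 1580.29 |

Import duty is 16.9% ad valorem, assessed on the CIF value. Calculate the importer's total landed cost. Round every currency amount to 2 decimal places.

EXW: the seller makes goods available at their premises; the buyer bears all onward costs.
CIF value = EXW price + inland to port + export clearance + origin terminal + freight + insurance = 7189.00 + 1408.87 + 324.78 + 431.58 + 4433.78 + 131.34 = 13919.35
Import duty = 13919.35 × 16.9% = 2352.37
Buyer bears: inland to port 1408.87 + export clearance 324.78 + origin terminal 431.58 + freight 4433.78 + insurance 131.34 + brokerage 78.42 + delivery 1580.29 + duty 2352.37 = 10741.43
Landed cost = invoice 7189.00 + 10741.43 = 17930.43

Total landed cost: GBP 17930.43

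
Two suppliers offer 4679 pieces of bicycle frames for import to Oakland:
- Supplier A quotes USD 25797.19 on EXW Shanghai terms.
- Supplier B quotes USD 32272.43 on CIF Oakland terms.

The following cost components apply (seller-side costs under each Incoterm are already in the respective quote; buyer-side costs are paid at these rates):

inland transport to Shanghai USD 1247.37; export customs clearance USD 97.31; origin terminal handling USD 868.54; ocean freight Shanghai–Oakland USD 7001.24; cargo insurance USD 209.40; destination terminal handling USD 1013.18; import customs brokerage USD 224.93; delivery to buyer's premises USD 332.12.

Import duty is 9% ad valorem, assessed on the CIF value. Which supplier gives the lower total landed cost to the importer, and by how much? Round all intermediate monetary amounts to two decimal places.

Supplier B is cheaper by USD 3213.99

Supplier A (EXW):
CIF value = EXW price + inland to port + export clearance + origin terminal + freight + insurance = 25797.19 + 1247.37 + 97.31 + 868.54 + 7001.24 + 209.40 = 35221.05
Import duty = 35221.05 × 9% = 3169.89
Buyer bears (A): 1247.37 + 97.31 + 868.54 + 7001.24 + 209.40 + 1013.18 + 224.93 + 332.12 = 10994.09
Landed cost (A) = invoice 25797.19 + 10994.09 + duty 3169.89 = 39961.17
Supplier B (CIF):
The CIF price already equals the CIF value: 32272.43
Import duty = 32272.43 × 9% = 2904.52
Buyer bears (B): 1013.18 + 224.93 + 332.12 = 1570.23
Landed cost (B) = invoice 32272.43 + 1570.23 + duty 2904.52 = 36747.18
Difference = |39961.17 − 36747.18| = 3213.99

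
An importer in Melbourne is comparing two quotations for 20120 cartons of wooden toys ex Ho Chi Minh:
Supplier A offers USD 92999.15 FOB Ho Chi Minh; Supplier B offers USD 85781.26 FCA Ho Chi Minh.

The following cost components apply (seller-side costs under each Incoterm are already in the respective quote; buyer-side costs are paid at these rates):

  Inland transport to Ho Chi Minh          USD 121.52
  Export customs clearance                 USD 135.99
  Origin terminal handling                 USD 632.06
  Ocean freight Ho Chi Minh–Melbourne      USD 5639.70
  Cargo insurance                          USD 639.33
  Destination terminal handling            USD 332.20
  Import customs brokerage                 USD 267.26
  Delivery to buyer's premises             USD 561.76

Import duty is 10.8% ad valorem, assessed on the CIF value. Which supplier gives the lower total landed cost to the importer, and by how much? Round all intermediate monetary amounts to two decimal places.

Supplier A (FOB):
CIF value = FOB price + freight + insurance = 92999.15 + 5639.70 + 639.33 = 99278.18
Import duty = 99278.18 × 10.8% = 10722.04
Buyer bears (A): 5639.70 + 639.33 + 332.20 + 267.26 + 561.76 = 7440.25
Landed cost (A) = invoice 92999.15 + 7440.25 + duty 10722.04 = 111161.44
Supplier B (FCA):
CIF value = FCA price + origin terminal + freight + insurance = 85781.26 + 632.06 + 5639.70 + 639.33 = 92692.35
Import duty = 92692.35 × 10.8% = 10010.77
Buyer bears (B): 632.06 + 5639.70 + 639.33 + 332.20 + 267.26 + 561.76 = 8072.31
Landed cost (B) = invoice 85781.26 + 8072.31 + duty 10010.77 = 103864.34
Difference = |111161.44 − 103864.34| = 7297.10

Supplier B is cheaper by USD 7297.10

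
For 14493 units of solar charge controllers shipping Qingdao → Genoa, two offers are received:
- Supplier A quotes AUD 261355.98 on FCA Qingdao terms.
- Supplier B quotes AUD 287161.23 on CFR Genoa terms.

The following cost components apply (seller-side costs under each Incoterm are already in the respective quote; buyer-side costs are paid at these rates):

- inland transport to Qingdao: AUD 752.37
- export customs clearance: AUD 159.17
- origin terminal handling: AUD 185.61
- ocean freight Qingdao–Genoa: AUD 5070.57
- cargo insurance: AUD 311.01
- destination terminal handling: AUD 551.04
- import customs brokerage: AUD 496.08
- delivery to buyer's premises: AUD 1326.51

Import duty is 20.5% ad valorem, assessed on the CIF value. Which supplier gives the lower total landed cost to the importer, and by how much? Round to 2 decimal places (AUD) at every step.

Supplier A is cheaper by AUD 24761.63

Supplier A (FCA):
CIF value = FCA price + origin terminal + freight + insurance = 261355.98 + 185.61 + 5070.57 + 311.01 = 266923.17
Import duty = 266923.17 × 20.5% = 54719.25
Buyer bears (A): 185.61 + 5070.57 + 311.01 + 551.04 + 496.08 + 1326.51 = 7940.82
Landed cost (A) = invoice 261355.98 + 7940.82 + duty 54719.25 = 324016.05
Supplier B (CFR):
CIF value = CFR price + insurance = 287161.23 + 311.01 = 287472.24
Import duty = 287472.24 × 20.5% = 58931.81
Buyer bears (B): 311.01 + 551.04 + 496.08 + 1326.51 = 2684.64
Landed cost (B) = invoice 287161.23 + 2684.64 + duty 58931.81 = 348777.68
Difference = |324016.05 − 348777.68| = 24761.63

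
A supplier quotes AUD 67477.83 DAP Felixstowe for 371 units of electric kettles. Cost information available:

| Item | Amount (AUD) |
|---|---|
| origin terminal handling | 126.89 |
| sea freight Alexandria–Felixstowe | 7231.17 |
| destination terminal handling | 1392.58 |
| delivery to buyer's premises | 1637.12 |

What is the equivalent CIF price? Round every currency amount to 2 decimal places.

CIF price: AUD 64448.13

Not relevant to the conversion: freight, origin terminal — on the seller under both DAP and CIF; already in the DAP price and stays in the CIF price.
From DAP to CIF, the seller no longer bears: destination terminal, delivery.
CIF price = 67477.83 − 1392.58 − 1637.12 = 64448.13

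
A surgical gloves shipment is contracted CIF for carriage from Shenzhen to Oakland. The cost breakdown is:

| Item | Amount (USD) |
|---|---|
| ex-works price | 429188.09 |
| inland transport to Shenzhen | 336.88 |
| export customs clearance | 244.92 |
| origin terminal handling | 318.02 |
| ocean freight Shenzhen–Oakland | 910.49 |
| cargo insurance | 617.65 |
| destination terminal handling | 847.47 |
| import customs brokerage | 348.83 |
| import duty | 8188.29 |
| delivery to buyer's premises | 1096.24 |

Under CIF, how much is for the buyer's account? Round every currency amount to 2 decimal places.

Buyer's account: USD 10480.83

CIF: the seller pays costs through ocean freight and marine insurance to the destination port.
Seller's account: goods 429188.09 + inland to port 336.88 + export clearance 244.92 + origin terminal 318.02 + freight 910.49 + insurance 617.65 = 431616.05
Buyer's account: destination terminal 847.47 + brokerage 348.83 + duty 8188.29 + delivery 1096.24 = 10480.83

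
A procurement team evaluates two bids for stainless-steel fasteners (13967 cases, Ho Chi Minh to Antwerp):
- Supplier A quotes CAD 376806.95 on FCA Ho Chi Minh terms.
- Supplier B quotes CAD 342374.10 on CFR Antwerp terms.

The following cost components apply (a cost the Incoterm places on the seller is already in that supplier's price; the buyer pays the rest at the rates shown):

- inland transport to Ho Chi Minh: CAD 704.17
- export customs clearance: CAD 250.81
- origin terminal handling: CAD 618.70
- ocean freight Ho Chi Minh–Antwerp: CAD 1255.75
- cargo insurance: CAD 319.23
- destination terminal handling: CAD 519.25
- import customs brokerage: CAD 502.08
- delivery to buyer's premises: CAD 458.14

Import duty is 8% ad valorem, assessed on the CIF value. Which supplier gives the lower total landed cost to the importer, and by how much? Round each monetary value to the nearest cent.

Supplier A (FCA):
CIF value = FCA price + origin terminal + freight + insurance = 376806.95 + 618.70 + 1255.75 + 319.23 = 379000.63
Import duty = 379000.63 × 8% = 30320.05
Buyer bears (A): 618.70 + 1255.75 + 319.23 + 519.25 + 502.08 + 458.14 = 3673.15
Landed cost (A) = invoice 376806.95 + 3673.15 + duty 30320.05 = 410800.15
Supplier B (CFR):
CIF value = CFR price + insurance = 342374.10 + 319.23 = 342693.33
Import duty = 342693.33 × 8% = 27415.47
Buyer bears (B): 319.23 + 519.25 + 502.08 + 458.14 = 1798.70
Landed cost (B) = invoice 342374.10 + 1798.70 + duty 27415.47 = 371588.27
Difference = |410800.15 − 371588.27| = 39211.88

Supplier B is cheaper by CAD 39211.88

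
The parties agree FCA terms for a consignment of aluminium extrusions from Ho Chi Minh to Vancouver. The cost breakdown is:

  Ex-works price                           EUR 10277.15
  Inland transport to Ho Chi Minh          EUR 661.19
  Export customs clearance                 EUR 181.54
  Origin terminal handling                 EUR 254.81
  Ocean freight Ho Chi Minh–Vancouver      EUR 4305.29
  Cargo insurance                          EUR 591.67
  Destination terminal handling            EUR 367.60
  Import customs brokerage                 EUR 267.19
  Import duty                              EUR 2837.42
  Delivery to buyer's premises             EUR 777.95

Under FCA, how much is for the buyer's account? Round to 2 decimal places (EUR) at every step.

FCA: the seller delivers export-cleared goods to the carrier; the buyer bears costs from that point.
Seller's account: goods 10277.15 + inland to port 661.19 + export clearance 181.54 = 11119.88
Buyer's account: origin terminal 254.81 + freight 4305.29 + insurance 591.67 + destination terminal 367.60 + brokerage 267.19 + duty 2837.42 + delivery 777.95 = 9401.93

Buyer's account: EUR 9401.93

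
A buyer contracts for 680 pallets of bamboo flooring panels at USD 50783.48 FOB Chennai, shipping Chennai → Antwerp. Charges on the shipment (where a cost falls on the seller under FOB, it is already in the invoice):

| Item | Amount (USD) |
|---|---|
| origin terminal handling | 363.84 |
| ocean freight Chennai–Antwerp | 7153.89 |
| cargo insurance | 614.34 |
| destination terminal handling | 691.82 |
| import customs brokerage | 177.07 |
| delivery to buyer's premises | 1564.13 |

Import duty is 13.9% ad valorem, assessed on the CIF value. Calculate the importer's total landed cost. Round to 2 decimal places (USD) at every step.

Total landed cost: USD 69123.42

FOB: the seller bears costs until goods are on board at the origin port; the buyer bears freight, insurance and all costs thereafter.
Already in the invoice (seller's account under FOB): origin terminal — exclude.
CIF value = FOB price + freight + insurance = 50783.48 + 7153.89 + 614.34 = 58551.71
Import duty = 58551.71 × 13.9% = 8138.69
Buyer bears: freight 7153.89 + insurance 614.34 + destination terminal 691.82 + brokerage 177.07 + delivery 1564.13 + duty 8138.69 = 18339.94
Landed cost = invoice 50783.48 + 18339.94 = 69123.42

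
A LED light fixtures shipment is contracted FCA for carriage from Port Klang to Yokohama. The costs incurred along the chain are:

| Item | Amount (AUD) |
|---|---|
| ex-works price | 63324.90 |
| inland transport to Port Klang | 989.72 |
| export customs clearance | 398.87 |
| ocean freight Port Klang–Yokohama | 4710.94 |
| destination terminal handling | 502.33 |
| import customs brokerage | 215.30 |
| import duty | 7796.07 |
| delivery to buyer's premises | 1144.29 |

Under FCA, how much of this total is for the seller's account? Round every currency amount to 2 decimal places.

FCA: the seller delivers export-cleared goods to the carrier; the buyer bears costs from that point.
Seller's account: goods 63324.90 + inland to port 989.72 + export clearance 398.87 = 64713.49
Buyer's account: freight 4710.94 + destination terminal 502.33 + brokerage 215.30 + duty 7796.07 + delivery 1144.29 = 14368.93

Seller's account: AUD 64713.49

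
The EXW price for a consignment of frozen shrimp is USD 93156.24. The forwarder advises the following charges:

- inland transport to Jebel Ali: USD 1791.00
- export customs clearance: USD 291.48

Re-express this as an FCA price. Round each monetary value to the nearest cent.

FCA price: USD 95238.72

From EXW to FCA, the seller additionally bears: inland to port, export clearance.
FCA price = 93156.24 + 1791.00 + 291.48 = 95238.72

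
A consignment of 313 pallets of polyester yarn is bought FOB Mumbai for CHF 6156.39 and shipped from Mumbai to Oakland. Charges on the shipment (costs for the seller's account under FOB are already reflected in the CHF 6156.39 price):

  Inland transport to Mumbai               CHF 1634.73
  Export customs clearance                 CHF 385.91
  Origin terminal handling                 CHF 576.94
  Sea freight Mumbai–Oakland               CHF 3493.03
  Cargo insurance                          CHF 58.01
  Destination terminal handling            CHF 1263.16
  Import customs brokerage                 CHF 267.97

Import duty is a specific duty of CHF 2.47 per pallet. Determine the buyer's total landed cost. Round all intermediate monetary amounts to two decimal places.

FOB: the seller bears costs until goods are on board at the origin port; the buyer bears freight, insurance and all costs thereafter.
Already in the invoice (seller's account under FOB): inland to port, export clearance, origin terminal — exclude.
CIF value = FOB price + freight + insurance = 6156.39 + 3493.03 + 58.01 = 9707.43
Import duty = 313 × 2.47 = 773.11
Buyer bears: freight 3493.03 + insurance 58.01 + destination terminal 1263.16 + brokerage 267.97 + duty 773.11 = 5855.28
Landed cost = invoice 6156.39 + 5855.28 = 12011.67

Total landed cost: CHF 12011.67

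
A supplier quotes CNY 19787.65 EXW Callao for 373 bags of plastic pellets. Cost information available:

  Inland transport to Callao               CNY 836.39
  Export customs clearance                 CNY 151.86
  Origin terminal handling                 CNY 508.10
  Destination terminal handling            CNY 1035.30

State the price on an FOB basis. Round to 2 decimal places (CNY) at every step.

Not relevant to the conversion: destination terminal — on the buyer under both terms; not part of either seller's price.
From EXW to FOB, the seller additionally bears: inland to port, export clearance, origin terminal.
FOB price = 19787.65 + 836.39 + 151.86 + 508.10 = 21284.00

FOB price: CNY 21284.00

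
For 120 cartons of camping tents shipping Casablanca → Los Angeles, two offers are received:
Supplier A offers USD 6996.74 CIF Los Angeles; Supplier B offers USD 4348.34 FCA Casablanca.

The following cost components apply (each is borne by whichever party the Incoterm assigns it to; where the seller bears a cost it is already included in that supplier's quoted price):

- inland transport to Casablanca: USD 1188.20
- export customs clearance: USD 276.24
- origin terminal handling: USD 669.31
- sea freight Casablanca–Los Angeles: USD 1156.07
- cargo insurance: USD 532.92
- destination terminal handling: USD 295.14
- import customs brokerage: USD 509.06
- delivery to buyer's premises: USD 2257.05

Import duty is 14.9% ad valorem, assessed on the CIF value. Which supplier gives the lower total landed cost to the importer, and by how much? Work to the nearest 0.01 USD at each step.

Supplier B is cheaper by USD 333.32

Supplier A (CIF):
The CIF price already equals the CIF value: 6996.74
Import duty = 6996.74 × 14.9% = 1042.51
Buyer bears (A): 295.14 + 509.06 + 2257.05 = 3061.25
Landed cost (A) = invoice 6996.74 + 3061.25 + duty 1042.51 = 11100.50
Supplier B (FCA):
CIF value = FCA price + origin terminal + freight + insurance = 4348.34 + 669.31 + 1156.07 + 532.92 = 6706.64
Import duty = 6706.64 × 14.9% = 999.29
Buyer bears (B): 669.31 + 1156.07 + 532.92 + 295.14 + 509.06 + 2257.05 = 5419.55
Landed cost (B) = invoice 4348.34 + 5419.55 + duty 999.29 = 10767.18
Difference = |11100.50 − 10767.18| = 333.32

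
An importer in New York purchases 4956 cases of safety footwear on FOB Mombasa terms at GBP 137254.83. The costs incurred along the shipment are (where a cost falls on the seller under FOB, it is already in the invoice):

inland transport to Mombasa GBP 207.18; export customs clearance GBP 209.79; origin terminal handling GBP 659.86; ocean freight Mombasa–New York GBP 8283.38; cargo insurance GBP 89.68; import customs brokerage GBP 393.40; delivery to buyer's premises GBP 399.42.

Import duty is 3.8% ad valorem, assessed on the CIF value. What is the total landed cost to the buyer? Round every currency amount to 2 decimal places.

Total landed cost: GBP 151954.57

FOB: the seller bears costs until goods are on board at the origin port; the buyer bears freight, insurance and all costs thereafter.
Already in the invoice (seller's account under FOB): inland to port, export clearance, origin terminal — exclude.
CIF value = FOB price + freight + insurance = 137254.83 + 8283.38 + 89.68 = 145627.89
Import duty = 145627.89 × 3.8% = 5533.86
Buyer bears: freight 8283.38 + insurance 89.68 + brokerage 393.40 + delivery 399.42 + duty 5533.86 = 14699.74
Landed cost = invoice 137254.83 + 14699.74 = 151954.57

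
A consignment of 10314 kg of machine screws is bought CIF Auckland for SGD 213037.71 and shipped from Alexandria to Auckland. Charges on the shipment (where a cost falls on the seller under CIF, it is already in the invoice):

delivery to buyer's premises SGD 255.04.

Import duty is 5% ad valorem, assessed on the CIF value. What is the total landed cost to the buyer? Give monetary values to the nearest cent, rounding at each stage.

CIF: the seller pays costs through ocean freight and marine insurance to the destination port.
The CIF price already equals the CIF value: 213037.71
Import duty = 213037.71 × 5% = 10651.89
Buyer bears: delivery 255.04 + duty 10651.89 = 10906.93
Landed cost = invoice 213037.71 + 10906.93 = 223944.64

Total landed cost: SGD 223944.64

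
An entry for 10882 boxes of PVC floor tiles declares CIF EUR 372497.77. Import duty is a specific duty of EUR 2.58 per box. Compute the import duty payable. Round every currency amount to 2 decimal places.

Import duty: EUR 28075.56

Import duty = 10882 × 2.58 = 28075.56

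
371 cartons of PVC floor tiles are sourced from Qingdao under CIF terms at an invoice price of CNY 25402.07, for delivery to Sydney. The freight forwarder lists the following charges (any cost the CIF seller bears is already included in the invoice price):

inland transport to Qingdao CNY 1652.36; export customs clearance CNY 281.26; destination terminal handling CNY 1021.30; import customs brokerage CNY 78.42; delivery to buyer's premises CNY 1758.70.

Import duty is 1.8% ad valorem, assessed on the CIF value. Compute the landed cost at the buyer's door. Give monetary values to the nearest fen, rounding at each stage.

Total landed cost: CNY 28717.73

CIF: the seller pays costs through ocean freight and marine insurance to the destination port.
Already in the invoice (seller's account under CIF): inland to port, export clearance — exclude.
The CIF price already equals the CIF value: 25402.07
Import duty = 25402.07 × 1.8% = 457.24
Buyer bears: destination terminal 1021.30 + brokerage 78.42 + delivery 1758.70 + duty 457.24 = 3315.66
Landed cost = invoice 25402.07 + 3315.66 = 28717.73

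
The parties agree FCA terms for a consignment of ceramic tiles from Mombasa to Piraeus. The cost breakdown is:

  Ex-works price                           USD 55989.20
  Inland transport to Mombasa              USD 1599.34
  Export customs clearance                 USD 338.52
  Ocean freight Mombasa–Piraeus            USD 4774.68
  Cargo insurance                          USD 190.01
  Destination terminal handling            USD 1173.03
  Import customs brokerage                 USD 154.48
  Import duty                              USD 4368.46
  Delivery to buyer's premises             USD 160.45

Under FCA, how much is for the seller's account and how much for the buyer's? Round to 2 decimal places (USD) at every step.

Seller: USD 57927.06; buyer: USD 10821.11

FCA: the seller delivers export-cleared goods to the carrier; the buyer bears costs from that point.
Seller's account: goods 55989.20 + inland to port 1599.34 + export clearance 338.52 = 57927.06
Buyer's account: freight 4774.68 + insurance 190.01 + destination terminal 1173.03 + brokerage 154.48 + duty 4368.46 + delivery 160.45 = 10821.11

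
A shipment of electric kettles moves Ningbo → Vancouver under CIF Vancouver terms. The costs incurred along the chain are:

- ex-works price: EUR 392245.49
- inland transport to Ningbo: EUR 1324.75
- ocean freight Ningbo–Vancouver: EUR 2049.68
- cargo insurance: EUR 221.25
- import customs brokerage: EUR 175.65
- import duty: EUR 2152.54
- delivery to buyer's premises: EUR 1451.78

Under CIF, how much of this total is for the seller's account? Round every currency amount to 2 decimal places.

CIF: the seller pays costs through ocean freight and marine insurance to the destination port.
Seller's account: goods 392245.49 + inland to port 1324.75 + freight 2049.68 + insurance 221.25 = 395841.17
Buyer's account: brokerage 175.65 + duty 2152.54 + delivery 1451.78 = 3779.97

Seller's account: EUR 395841.17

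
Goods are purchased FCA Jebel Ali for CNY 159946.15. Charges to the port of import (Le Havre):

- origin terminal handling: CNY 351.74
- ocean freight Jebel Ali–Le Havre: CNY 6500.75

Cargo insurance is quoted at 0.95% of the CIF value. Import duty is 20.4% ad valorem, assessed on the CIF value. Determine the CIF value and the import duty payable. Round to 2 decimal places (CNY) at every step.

CIF value: CNY 168398.43; import duty: CNY 34353.28

Let C be the CIF value. C = FCA price + pre-shipment costs + freight + 0.95% × C
C − 0.95% × C = 159946.15 + 351.74 + 6500.75
0.9905 × C = 166798.64
C = 166798.64 / 0.9905 = 168398.43
Insurance premium = 0.95% × 168398.43 = 1599.79
Import duty = 168398.43 × 20.4% = 34353.28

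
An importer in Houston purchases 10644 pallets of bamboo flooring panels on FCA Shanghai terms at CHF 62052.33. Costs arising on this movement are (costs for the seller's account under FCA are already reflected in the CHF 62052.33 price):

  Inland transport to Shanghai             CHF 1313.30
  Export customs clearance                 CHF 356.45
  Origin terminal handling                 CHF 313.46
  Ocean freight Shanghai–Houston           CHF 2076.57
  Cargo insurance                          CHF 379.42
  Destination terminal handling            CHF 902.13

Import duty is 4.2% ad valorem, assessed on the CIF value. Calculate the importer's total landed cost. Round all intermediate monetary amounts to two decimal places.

FCA: the seller delivers export-cleared goods to the carrier; the buyer bears costs from that point.
Already in the invoice (seller's account under FCA): inland to port, export clearance — exclude.
CIF value = FCA price + origin terminal + freight + insurance = 62052.33 + 313.46 + 2076.57 + 379.42 = 64821.78
Import duty = 64821.78 × 4.2% = 2722.51
Buyer bears: origin terminal 313.46 + freight 2076.57 + insurance 379.42 + destination terminal 902.13 + duty 2722.51 = 6394.09
Landed cost = invoice 62052.33 + 6394.09 = 68446.42

Total landed cost: CHF 68446.42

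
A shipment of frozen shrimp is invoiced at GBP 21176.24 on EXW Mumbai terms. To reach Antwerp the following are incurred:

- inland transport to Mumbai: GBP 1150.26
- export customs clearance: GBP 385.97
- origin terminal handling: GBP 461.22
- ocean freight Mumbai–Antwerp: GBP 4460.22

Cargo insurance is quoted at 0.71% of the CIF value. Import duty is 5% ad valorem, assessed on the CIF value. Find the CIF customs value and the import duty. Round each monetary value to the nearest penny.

Let C be the CIF value. C = EXW price + pre-shipment costs + freight + 0.71% × C
C − 0.71% × C = 21176.24 + 1150.26 + 385.97 + 461.22 + 4460.22
0.9929 × C = 27633.91
C = 27633.91 / 0.9929 = 27831.51
Insurance premium = 0.71% × 27831.51 = 197.60
Import duty = 27831.51 × 5% = 1391.58

CIF value: GBP 27831.51; import duty: GBP 1391.58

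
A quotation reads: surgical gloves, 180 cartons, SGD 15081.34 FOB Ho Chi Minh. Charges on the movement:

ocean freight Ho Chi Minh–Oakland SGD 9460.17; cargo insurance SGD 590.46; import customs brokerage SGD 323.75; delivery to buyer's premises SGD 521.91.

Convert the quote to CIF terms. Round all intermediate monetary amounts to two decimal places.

CIF price: SGD 25131.97

Not relevant to the conversion: delivery, brokerage — on the buyer under both terms; not part of either seller's price.
From FOB to CIF, the seller additionally bears: freight, insurance.
CIF price = 15081.34 + 9460.17 + 590.46 = 25131.97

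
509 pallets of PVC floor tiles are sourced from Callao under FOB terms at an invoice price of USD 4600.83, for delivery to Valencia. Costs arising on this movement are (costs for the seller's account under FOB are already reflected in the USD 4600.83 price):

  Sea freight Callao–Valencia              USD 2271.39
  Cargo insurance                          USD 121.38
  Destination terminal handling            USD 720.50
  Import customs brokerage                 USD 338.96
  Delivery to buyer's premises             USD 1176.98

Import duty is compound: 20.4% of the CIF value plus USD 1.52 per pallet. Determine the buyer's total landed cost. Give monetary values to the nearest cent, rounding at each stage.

Total landed cost: USD 11430.41

FOB: the seller bears costs until goods are on board at the origin port; the buyer bears freight, insurance and all costs thereafter.
CIF value = FOB price + freight + insurance = 4600.83 + 2271.39 + 121.38 = 6993.60
Ad valorem component: 6993.60 × 20.4% = 1426.69
Specific component: 509 × 1.52 = 773.68
Import duty = 1426.69 + 773.68 = 2200.37
Buyer bears: freight 2271.39 + insurance 121.38 + destination terminal 720.50 + brokerage 338.96 + delivery 1176.98 + duty 2200.37 = 6829.58
Landed cost = invoice 4600.83 + 6829.58 = 11430.41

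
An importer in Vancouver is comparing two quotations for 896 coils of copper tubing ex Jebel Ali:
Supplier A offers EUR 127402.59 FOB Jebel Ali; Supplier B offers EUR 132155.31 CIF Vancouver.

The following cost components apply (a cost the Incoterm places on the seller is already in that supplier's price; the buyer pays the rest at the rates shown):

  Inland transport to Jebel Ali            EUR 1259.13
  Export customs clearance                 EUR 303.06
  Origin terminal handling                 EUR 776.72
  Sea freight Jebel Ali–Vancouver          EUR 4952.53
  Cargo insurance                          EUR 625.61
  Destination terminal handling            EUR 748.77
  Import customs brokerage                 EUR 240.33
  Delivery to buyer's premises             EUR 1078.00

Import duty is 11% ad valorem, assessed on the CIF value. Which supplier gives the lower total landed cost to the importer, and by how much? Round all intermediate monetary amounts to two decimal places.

Supplier A (FOB):
CIF value = FOB price + freight + insurance = 127402.59 + 4952.53 + 625.61 = 132980.73
Import duty = 132980.73 × 11% = 14627.88
Buyer bears (A): 4952.53 + 625.61 + 748.77 + 240.33 + 1078.00 = 7645.24
Landed cost (A) = invoice 127402.59 + 7645.24 + duty 14627.88 = 149675.71
Supplier B (CIF):
The CIF price already equals the CIF value: 132155.31
Import duty = 132155.31 × 11% = 14537.08
Buyer bears (B): 748.77 + 240.33 + 1078.00 = 2067.10
Landed cost (B) = invoice 132155.31 + 2067.10 + duty 14537.08 = 148759.49
Difference = |149675.71 − 148759.49| = 916.22

Supplier B is cheaper by EUR 916.22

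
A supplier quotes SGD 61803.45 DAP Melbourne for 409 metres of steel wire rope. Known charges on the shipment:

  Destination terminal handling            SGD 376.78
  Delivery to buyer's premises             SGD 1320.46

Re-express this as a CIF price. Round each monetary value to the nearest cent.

From DAP to CIF, the seller no longer bears: destination terminal, delivery.
CIF price = 61803.45 − 376.78 − 1320.46 = 60106.21

CIF price: SGD 60106.21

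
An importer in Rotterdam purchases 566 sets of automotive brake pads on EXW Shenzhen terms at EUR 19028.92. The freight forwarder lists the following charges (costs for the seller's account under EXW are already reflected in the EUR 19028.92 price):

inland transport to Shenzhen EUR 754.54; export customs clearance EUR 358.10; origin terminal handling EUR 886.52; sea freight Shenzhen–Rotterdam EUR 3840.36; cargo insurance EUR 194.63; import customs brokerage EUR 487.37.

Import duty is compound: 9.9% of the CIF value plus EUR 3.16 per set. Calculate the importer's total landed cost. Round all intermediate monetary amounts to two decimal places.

Total landed cost: EUR 29820.24

EXW: the seller makes goods available at their premises; the buyer bears all onward costs.
CIF value = EXW price + inland to port + export clearance + origin terminal + freight + insurance = 19028.92 + 754.54 + 358.10 + 886.52 + 3840.36 + 194.63 = 25063.07
Ad valorem component: 25063.07 × 9.9% = 2481.24
Specific component: 566 × 3.16 = 1788.56
Import duty = 2481.24 + 1788.56 = 4269.80
Buyer bears: inland to port 754.54 + export clearance 358.10 + origin terminal 886.52 + freight 3840.36 + insurance 194.63 + brokerage 487.37 + duty 4269.80 = 10791.32
Landed cost = invoice 19028.92 + 10791.32 = 29820.24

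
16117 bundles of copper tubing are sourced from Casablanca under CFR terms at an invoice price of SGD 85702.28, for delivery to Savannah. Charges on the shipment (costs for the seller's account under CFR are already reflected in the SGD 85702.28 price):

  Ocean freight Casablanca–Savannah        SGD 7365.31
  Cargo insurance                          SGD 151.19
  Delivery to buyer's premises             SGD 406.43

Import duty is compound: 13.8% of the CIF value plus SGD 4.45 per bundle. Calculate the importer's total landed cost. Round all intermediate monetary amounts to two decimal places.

CFR: the seller pays costs through ocean freight to the destination port, but not insurance.
Already in the invoice (seller's account under CFR): freight — exclude.
CIF value = CFR price + insurance = 85702.28 + 151.19 = 85853.47
Ad valorem component: 85853.47 × 13.8% = 11847.78
Specific component: 16117 × 4.45 = 71720.65
Import duty = 11847.78 + 71720.65 = 83568.43
Buyer bears: insurance 151.19 + delivery 406.43 + duty 83568.43 = 84126.05
Landed cost = invoice 85702.28 + 84126.05 = 169828.33

Total landed cost: SGD 169828.33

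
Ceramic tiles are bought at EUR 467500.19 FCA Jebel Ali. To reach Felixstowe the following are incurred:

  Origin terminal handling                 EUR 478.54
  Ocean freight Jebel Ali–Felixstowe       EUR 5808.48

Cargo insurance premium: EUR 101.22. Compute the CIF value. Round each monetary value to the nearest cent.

CIF value: EUR 473888.43

CIF = FCA price + pre-shipment costs + freight + insurance
CIF = 467500.19 + 478.54 + 5808.48 + 101.22 = 473888.43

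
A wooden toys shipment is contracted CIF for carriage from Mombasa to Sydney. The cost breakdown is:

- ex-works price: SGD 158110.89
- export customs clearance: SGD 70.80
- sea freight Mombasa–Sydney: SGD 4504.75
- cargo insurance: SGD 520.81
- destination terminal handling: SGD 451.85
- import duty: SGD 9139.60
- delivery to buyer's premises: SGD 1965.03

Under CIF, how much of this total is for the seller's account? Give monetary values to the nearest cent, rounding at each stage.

Seller's account: SGD 163207.25

CIF: the seller pays costs through ocean freight and marine insurance to the destination port.
Seller's account: goods 158110.89 + export clearance 70.80 + freight 4504.75 + insurance 520.81 = 163207.25
Buyer's account: destination terminal 451.85 + duty 9139.60 + delivery 1965.03 = 11556.48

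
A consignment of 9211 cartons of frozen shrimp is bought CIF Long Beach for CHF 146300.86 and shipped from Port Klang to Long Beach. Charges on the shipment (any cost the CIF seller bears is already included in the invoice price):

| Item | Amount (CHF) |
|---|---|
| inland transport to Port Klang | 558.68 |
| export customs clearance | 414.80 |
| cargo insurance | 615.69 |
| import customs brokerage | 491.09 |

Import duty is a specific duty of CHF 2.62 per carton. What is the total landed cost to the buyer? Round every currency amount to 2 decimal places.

Total landed cost: CHF 170924.77

CIF: the seller pays costs through ocean freight and marine insurance to the destination port.
Already in the invoice (seller's account under CIF): inland to port, export clearance, insurance — exclude.
The CIF price already equals the CIF value: 146300.86
Import duty = 9211 × 2.62 = 24132.82
Buyer bears: brokerage 491.09 + duty 24132.82 = 24623.91
Landed cost = invoice 146300.86 + 24623.91 = 170924.77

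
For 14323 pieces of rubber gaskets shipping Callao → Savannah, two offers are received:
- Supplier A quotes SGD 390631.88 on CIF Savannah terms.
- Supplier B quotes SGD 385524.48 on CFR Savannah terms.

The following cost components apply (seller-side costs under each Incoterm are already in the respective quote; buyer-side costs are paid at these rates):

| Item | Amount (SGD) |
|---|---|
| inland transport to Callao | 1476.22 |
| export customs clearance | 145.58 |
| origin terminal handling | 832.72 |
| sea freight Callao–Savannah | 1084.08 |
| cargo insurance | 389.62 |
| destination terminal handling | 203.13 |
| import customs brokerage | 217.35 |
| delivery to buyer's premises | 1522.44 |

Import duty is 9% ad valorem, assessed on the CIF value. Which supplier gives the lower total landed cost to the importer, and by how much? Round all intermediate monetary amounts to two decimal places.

Supplier A (CIF):
The CIF price already equals the CIF value: 390631.88
Import duty = 390631.88 × 9% = 35156.87
Buyer bears (A): 203.13 + 217.35 + 1522.44 = 1942.92
Landed cost (A) = invoice 390631.88 + 1942.92 + duty 35156.87 = 427731.67
Supplier B (CFR):
CIF value = CFR price + insurance = 385524.48 + 389.62 = 385914.10
Import duty = 385914.10 × 9% = 34732.27
Buyer bears (B): 389.62 + 203.13 + 217.35 + 1522.44 = 2332.54
Landed cost (B) = invoice 385524.48 + 2332.54 + duty 34732.27 = 422589.29
Difference = |427731.67 − 422589.29| = 5142.38

Supplier B is cheaper by SGD 5142.38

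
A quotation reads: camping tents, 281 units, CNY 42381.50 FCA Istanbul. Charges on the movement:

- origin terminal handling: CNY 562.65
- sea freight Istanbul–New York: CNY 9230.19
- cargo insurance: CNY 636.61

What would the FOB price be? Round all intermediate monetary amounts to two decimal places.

FOB price: CNY 42944.15

Not relevant to the conversion: insurance, freight — on the buyer under both terms; not part of either seller's price.
From FCA to FOB, the seller additionally bears: origin terminal.
FOB price = 42381.50 + 562.65 = 42944.15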